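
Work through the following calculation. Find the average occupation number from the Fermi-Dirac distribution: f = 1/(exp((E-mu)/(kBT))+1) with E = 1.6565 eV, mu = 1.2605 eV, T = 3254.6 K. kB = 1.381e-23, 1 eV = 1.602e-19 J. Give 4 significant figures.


Step 1: (E - mu) = 1.6565 - 1.2605 = 0.396 eV
Step 2: Convert: (E-mu)*eV = 6.344e-20 J
Step 3: x = (E-mu)*eV/(kB*T) = 1.411
Step 4: f = 1/(exp(1.411)+1) = 0.196

0.196


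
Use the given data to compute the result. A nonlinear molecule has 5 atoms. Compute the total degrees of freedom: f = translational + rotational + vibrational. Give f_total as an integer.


Step 1: Translational DOF = 3
Step 2: Rotational DOF (nonlinear) = 3
Step 3: Vibrational DOF = 3*5 - 6 = 9
Step 4: Total = 3 + 3 + 9 = 15

15


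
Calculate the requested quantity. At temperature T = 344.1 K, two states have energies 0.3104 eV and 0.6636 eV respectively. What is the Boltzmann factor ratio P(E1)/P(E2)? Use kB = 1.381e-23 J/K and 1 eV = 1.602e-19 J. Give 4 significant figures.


Step 1: Compute energy difference dE = E1 - E2 = 0.3104 - 0.6636 = -0.3532 eV
Step 2: Convert to Joules: dE_J = -0.3532 * 1.602e-19 = -5.658e-20 J
Step 3: Compute exponent = -dE_J / (kB * T) = -(-5.658e-20) / (1.381e-23 * 344.1) = 11.91
Step 4: P(E1)/P(E2) = exp(11.91) = 1.483e+05

1.483e+05


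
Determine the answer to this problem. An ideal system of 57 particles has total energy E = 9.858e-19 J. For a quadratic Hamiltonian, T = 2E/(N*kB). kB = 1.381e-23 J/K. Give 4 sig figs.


Step 1: Numerator = 2*E = 2*9.858e-19 = 1.972e-18 J
Step 2: Denominator = N*kB = 57*1.381e-23 = 7.872e-22
Step 3: T = 1.972e-18 / 7.872e-22 = 2505 K

2505


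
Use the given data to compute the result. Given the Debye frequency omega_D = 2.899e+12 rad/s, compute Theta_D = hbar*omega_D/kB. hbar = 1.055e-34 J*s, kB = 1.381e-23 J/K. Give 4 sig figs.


Step 1: hbar*omega_D = 1.055e-34 * 2.899e+12 = 3.058e-22 J
Step 2: Theta_D = 3.058e-22 / 1.381e-23
Step 3: Theta_D = 22.15 K

22.15


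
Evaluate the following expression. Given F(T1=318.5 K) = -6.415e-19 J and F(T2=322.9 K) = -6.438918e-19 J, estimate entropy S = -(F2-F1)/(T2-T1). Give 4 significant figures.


Step 1: dF = F2 - F1 = -6.438918e-19 - (-6.415e-19) = -2.3918e-21 J
Step 2: dT = T2 - T1 = 322.9 - 318.5 = 4.4 K
Step 3: S = -dF/dT = -(-2.3918e-21)/4.4 = 5.436e-22 J/K

5.436e-22


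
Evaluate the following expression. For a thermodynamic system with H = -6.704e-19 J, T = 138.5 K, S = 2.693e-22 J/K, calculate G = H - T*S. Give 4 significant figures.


Step 1: T*S = 138.5 * 2.693e-22 = 3.73e-20 J
Step 2: G = H - T*S = -6.704e-19 - 3.73e-20
Step 3: G = -7.077e-19 J

-7.077e-19


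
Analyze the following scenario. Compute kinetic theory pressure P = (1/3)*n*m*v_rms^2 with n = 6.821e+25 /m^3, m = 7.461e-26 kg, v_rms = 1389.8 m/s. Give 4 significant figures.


Step 1: v_rms^2 = 1389.8^2 = 1.932e+06
Step 2: n*m = 6.821e+25*7.461e-26 = 5.089
Step 3: P = (1/3)*5.089*1.932e+06 = 3.277e+06 Pa

3.277e+06


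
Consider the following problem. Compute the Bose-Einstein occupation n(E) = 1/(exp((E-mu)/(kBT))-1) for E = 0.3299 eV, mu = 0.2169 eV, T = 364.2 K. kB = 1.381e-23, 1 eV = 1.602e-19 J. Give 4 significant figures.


Step 1: (E - mu) = 0.113 eV
Step 2: x = (E-mu)*eV/(kB*T) = 0.113*1.602e-19/(1.381e-23*364.2) = 3.599
Step 3: exp(x) = 36.57
Step 4: n = 1/(exp(x)-1) = 0.02811

0.02811


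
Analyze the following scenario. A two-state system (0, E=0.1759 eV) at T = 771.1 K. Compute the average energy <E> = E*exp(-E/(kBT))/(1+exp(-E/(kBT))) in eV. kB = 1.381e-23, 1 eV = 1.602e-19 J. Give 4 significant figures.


Step 1: beta*E = 0.1759*1.602e-19/(1.381e-23*771.1) = 2.646
Step 2: exp(-beta*E) = 0.07092
Step 3: <E> = 0.1759*0.07092/(1+0.07092) = 0.01165 eV

0.01165


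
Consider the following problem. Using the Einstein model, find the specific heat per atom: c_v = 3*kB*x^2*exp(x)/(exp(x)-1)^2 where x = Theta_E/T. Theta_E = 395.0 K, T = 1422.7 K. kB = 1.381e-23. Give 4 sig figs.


Step 1: x = Theta_E/T = 395.0/1422.7 = 0.2776
Step 2: x^2 = 0.07708
Step 3: exp(x) = 1.32
Step 4: c_v = 3*1.381e-23*0.07708*1.32/(1.32-1)^2 = 4.116e-23

4.116e-23


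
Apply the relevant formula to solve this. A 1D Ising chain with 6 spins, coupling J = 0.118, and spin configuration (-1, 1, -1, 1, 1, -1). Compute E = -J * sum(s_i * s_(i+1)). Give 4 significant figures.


Step 1: Nearest-neighbor products: -1, -1, -1, 1, -1
Step 2: Sum of products = -3
Step 3: E = -0.118 * -3 = 0.354

0.354


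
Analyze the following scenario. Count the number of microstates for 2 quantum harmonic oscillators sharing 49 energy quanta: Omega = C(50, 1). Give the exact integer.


Step 1: Use binomial coefficient C(50, 1)
Step 2: Numerator = 50! / 49!
Step 3: Denominator = 1!
Step 4: Omega = 50

50


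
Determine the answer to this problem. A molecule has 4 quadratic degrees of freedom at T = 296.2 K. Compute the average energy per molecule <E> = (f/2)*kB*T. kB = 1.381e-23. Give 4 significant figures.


Step 1: f/2 = 4/2 = 2
Step 2: kB*T = 1.381e-23 * 296.2 = 4.091e-21
Step 3: <E> = 2 * 4.091e-21 = 8.181e-21 J

8.181e-21


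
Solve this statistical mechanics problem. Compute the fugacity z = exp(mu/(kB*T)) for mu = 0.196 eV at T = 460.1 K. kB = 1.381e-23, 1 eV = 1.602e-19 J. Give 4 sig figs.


Step 1: Convert mu to Joules: 0.196*1.602e-19 = 3.14e-20 J
Step 2: kB*T = 1.381e-23*460.1 = 6.354e-21 J
Step 3: mu/(kB*T) = 4.942
Step 4: z = exp(4.942) = 140

140


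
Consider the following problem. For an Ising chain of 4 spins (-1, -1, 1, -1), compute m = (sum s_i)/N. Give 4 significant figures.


Step 1: Count up spins (+1): 1, down spins (-1): 3
Step 2: Total magnetization M = 1 - 3 = -2
Step 3: m = M/N = -2/4 = -0.5

-0.5


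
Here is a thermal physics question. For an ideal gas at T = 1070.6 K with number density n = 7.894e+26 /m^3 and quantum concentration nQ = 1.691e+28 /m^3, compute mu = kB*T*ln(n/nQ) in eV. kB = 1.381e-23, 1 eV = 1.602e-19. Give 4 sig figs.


Step 1: n/nQ = 7.894e+26/1.691e+28 = 0.04668
Step 2: ln(n/nQ) = -3.064
Step 3: mu = kB*T*ln(n/nQ) = 1.478e-20*-3.064 = -4.531e-20 J
Step 4: Convert to eV: -4.531e-20/1.602e-19 = -0.2828 eV

-0.2828


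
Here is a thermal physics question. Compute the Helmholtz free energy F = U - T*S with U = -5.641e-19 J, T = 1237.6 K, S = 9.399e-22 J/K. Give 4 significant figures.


Step 1: T*S = 1237.6 * 9.399e-22 = 1.163e-18 J
Step 2: F = U - T*S = -5.641e-19 - 1.163e-18
Step 3: F = -1.727e-18 J

-1.727e-18


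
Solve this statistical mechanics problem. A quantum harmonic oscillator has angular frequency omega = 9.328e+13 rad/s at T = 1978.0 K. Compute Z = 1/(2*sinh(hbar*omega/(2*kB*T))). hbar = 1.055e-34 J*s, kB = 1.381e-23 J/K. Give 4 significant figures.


Step 1: Compute x = hbar*omega/(kB*T) = 1.055e-34*9.328e+13/(1.381e-23*1978.0) = 0.3603
Step 2: x/2 = 0.1801
Step 3: sinh(x/2) = 0.1811
Step 4: Z = 1/(2*0.1811) = 2.761

2.761


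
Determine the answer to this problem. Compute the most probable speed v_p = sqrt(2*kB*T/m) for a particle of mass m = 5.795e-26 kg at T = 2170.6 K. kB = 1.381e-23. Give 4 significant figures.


Step 1: Numerator = 2*kB*T = 2*1.381e-23*2170.6 = 5.995e-20
Step 2: Ratio = 5.995e-20 / 5.795e-26 = 1.035e+06
Step 3: v_p = sqrt(1.035e+06) = 1017 m/s

1017


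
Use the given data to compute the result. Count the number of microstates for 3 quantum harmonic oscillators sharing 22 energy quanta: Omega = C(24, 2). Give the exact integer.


Step 1: Use binomial coefficient C(24, 2)
Step 2: Numerator = 24! / 22!
Step 3: Denominator = 2!
Step 4: Omega = 276

276


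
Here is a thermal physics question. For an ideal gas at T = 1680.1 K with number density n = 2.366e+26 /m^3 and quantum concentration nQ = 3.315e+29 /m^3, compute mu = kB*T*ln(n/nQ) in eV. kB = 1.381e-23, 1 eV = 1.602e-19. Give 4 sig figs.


Step 1: n/nQ = 2.366e+26/3.315e+29 = 0.0007137
Step 2: ln(n/nQ) = -7.245
Step 3: mu = kB*T*ln(n/nQ) = 2.32e-20*-7.245 = -1.681e-19 J
Step 4: Convert to eV: -1.681e-19/1.602e-19 = -1.049 eV

-1.049


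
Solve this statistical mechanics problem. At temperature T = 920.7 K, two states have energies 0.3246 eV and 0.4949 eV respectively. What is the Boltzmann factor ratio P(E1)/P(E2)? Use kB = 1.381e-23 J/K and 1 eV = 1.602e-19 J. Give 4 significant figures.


Step 1: Compute energy difference dE = E1 - E2 = 0.3246 - 0.4949 = -0.1703 eV
Step 2: Convert to Joules: dE_J = -0.1703 * 1.602e-19 = -2.728e-20 J
Step 3: Compute exponent = -dE_J / (kB * T) = -(-2.728e-20) / (1.381e-23 * 920.7) = 2.146
Step 4: P(E1)/P(E2) = exp(2.146) = 8.548

8.548


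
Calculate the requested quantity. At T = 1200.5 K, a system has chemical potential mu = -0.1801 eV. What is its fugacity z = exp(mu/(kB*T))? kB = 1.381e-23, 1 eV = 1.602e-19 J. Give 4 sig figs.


Step 1: Convert mu to Joules: -0.1801*1.602e-19 = -2.885e-20 J
Step 2: kB*T = 1.381e-23*1200.5 = 1.658e-20 J
Step 3: mu/(kB*T) = -1.74
Step 4: z = exp(-1.74) = 0.1755

0.1755


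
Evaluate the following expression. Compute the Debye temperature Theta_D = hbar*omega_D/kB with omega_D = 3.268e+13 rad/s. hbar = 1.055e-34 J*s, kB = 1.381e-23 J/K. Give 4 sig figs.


Step 1: hbar*omega_D = 1.055e-34 * 3.268e+13 = 3.448e-21 J
Step 2: Theta_D = 3.448e-21 / 1.381e-23
Step 3: Theta_D = 249.7 K

249.7


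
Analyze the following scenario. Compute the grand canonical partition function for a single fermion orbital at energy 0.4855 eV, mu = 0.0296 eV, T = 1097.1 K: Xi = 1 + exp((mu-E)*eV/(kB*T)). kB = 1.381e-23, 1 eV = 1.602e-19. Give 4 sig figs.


Step 1: (mu - E) = 0.0296 - 0.4855 = -0.4559 eV
Step 2: x = (mu-E)*eV/(kB*T) = -0.4559*1.602e-19/(1.381e-23*1097.1) = -4.821
Step 3: exp(x) = 0.008063
Step 4: Xi = 1 + 0.008063 = 1.008

1.008


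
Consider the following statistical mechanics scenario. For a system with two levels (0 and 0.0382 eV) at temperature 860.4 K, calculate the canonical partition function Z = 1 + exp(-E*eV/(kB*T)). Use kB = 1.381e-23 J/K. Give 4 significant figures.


Step 1: Compute beta*E = E*eV/(kB*T) = 0.0382*1.602e-19/(1.381e-23*860.4) = 0.515
Step 2: exp(-beta*E) = exp(-0.515) = 0.5975
Step 3: Z = 1 + 0.5975 = 1.597

1.597


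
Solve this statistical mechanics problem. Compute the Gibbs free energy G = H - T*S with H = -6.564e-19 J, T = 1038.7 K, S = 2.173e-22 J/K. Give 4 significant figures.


Step 1: T*S = 1038.7 * 2.173e-22 = 2.257e-19 J
Step 2: G = H - T*S = -6.564e-19 - 2.257e-19
Step 3: G = -8.821e-19 J

-8.821e-19


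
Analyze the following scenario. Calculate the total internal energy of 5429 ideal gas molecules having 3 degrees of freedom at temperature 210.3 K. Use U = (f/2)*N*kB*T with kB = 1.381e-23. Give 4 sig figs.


Step 1: f/2 = 3/2 = 1.5
Step 2: N*kB*T = 5429*1.381e-23*210.3 = 1.577e-17
Step 3: U = 1.5 * 1.577e-17 = 2.365e-17 J

2.365e-17


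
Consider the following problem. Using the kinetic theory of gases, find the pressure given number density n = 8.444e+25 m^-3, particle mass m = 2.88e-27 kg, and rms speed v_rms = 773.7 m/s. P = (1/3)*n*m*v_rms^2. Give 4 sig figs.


Step 1: v_rms^2 = 773.7^2 = 5.986e+05
Step 2: n*m = 8.444e+25*2.88e-27 = 0.2432
Step 3: P = (1/3)*0.2432*5.986e+05 = 4.852e+04 Pa

4.852e+04


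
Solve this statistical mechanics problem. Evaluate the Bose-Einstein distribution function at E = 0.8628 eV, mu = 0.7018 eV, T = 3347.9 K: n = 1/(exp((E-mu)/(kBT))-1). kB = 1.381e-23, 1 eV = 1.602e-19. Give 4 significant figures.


Step 1: (E - mu) = 0.161 eV
Step 2: x = (E-mu)*eV/(kB*T) = 0.161*1.602e-19/(1.381e-23*3347.9) = 0.5579
Step 3: exp(x) = 1.747
Step 4: n = 1/(exp(x)-1) = 1.339

1.339


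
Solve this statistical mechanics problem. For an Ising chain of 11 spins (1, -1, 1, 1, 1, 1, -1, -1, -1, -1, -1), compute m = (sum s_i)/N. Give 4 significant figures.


Step 1: Count up spins (+1): 5, down spins (-1): 6
Step 2: Total magnetization M = 5 - 6 = -1
Step 3: m = M/N = -1/11 = -0.09091

-0.09091


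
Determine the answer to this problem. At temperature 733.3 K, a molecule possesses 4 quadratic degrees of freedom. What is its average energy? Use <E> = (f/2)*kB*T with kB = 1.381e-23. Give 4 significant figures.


Step 1: f/2 = 4/2 = 2
Step 2: kB*T = 1.381e-23 * 733.3 = 1.013e-20
Step 3: <E> = 2 * 1.013e-20 = 2.025e-20 J

2.025e-20


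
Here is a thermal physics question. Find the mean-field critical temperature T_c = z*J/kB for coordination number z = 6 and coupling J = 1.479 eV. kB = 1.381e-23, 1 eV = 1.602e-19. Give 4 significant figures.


Step 1: z*J = 6*1.479 = 8.874 eV
Step 2: Convert to Joules: 8.874*1.602e-19 = 1.422e-18 J
Step 3: T_c = 1.422e-18 / 1.381e-23 = 1.029e+05 K

1.029e+05


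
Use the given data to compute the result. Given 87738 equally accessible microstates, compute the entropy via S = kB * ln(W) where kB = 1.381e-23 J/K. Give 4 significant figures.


Step 1: ln(W) = ln(87738) = 11.38
Step 2: S = kB * ln(W) = 1.381e-23 * 11.38
Step 3: S = 1.572e-22 J/K

1.572e-22


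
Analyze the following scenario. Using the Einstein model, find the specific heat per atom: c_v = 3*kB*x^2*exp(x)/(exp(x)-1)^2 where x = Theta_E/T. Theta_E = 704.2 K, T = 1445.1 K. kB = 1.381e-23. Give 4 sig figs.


Step 1: x = Theta_E/T = 704.2/1445.1 = 0.4873
Step 2: x^2 = 0.2375
Step 3: exp(x) = 1.628
Step 4: c_v = 3*1.381e-23*0.2375*1.628/(1.628-1)^2 = 4.062e-23

4.062e-23


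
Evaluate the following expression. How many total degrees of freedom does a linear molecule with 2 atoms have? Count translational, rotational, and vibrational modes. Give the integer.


Step 1: Translational DOF = 3
Step 2: Rotational DOF (linear) = 2
Step 3: Vibrational DOF = 3*2 - 5 = 1
Step 4: Total = 3 + 2 + 1 = 6

6


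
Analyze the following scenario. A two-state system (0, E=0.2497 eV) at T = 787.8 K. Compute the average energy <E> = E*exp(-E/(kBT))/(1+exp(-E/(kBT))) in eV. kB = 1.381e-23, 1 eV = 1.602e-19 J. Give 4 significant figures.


Step 1: beta*E = 0.2497*1.602e-19/(1.381e-23*787.8) = 3.677
Step 2: exp(-beta*E) = 0.0253
Step 3: <E> = 0.2497*0.0253/(1+0.0253) = 0.006162 eV

0.006162


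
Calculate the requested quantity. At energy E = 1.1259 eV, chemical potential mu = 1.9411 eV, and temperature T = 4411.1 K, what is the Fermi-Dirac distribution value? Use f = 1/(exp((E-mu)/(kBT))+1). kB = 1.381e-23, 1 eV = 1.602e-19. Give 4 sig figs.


Step 1: (E - mu) = 1.1259 - 1.9411 = -0.8152 eV
Step 2: Convert: (E-mu)*eV = -1.306e-19 J
Step 3: x = (E-mu)*eV/(kB*T) = -2.144
Step 4: f = 1/(exp(-2.144)+1) = 0.8951

0.8951


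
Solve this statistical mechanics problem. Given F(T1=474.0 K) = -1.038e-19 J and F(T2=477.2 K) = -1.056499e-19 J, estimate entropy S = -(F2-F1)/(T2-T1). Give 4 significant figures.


Step 1: dF = F2 - F1 = -1.056499e-19 - (-1.038e-19) = -1.8499e-21 J
Step 2: dT = T2 - T1 = 477.2 - 474.0 = 3.2 K
Step 3: S = -dF/dT = -(-1.8499e-21)/3.2 = 5.781e-22 J/K

5.781e-22


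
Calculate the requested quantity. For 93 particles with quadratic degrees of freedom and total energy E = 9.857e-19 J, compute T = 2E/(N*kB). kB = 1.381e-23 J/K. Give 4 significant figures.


Step 1: Numerator = 2*E = 2*9.857e-19 = 1.971e-18 J
Step 2: Denominator = N*kB = 93*1.381e-23 = 1.284e-21
Step 3: T = 1.971e-18 / 1.284e-21 = 1535 K

1535


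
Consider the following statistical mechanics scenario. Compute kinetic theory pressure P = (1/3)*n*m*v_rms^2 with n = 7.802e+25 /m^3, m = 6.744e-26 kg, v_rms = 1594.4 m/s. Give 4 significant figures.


Step 1: v_rms^2 = 1594.4^2 = 2.542e+06
Step 2: n*m = 7.802e+25*6.744e-26 = 5.262
Step 3: P = (1/3)*5.262*2.542e+06 = 4.459e+06 Pa

4.459e+06


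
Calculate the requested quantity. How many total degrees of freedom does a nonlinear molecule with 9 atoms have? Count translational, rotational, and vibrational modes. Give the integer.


Step 1: Translational DOF = 3
Step 2: Rotational DOF (nonlinear) = 3
Step 3: Vibrational DOF = 3*9 - 6 = 21
Step 4: Total = 3 + 3 + 21 = 27

27


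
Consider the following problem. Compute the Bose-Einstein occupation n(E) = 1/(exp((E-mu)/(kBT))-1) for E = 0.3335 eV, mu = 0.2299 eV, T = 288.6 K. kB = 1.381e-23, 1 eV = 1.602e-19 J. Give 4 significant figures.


Step 1: (E - mu) = 0.1036 eV
Step 2: x = (E-mu)*eV/(kB*T) = 0.1036*1.602e-19/(1.381e-23*288.6) = 4.164
Step 3: exp(x) = 64.34
Step 4: n = 1/(exp(x)-1) = 0.01579

0.01579


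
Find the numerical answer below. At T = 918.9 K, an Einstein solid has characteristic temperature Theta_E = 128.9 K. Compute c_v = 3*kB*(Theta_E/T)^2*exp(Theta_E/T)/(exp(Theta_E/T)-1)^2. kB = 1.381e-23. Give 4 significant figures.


Step 1: x = Theta_E/T = 128.9/918.9 = 0.1403
Step 2: x^2 = 0.01968
Step 3: exp(x) = 1.151
Step 4: c_v = 3*1.381e-23*0.01968*1.151/(1.151-1)^2 = 4.136e-23

4.136e-23


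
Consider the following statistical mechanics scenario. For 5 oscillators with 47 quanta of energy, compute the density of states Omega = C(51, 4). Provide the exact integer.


Step 1: Use binomial coefficient C(51, 4)
Step 2: Numerator = 51! / 47!
Step 3: Denominator = 4!
Step 4: Omega = 249900

249900


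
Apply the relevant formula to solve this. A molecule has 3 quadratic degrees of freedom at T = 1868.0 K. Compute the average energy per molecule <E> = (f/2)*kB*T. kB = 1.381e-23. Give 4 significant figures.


Step 1: f/2 = 3/2 = 1.5
Step 2: kB*T = 1.381e-23 * 1868.0 = 2.58e-20
Step 3: <E> = 1.5 * 2.58e-20 = 3.87e-20 J

3.87e-20


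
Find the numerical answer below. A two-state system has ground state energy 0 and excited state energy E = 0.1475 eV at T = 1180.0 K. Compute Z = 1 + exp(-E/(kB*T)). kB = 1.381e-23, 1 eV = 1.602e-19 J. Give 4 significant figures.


Step 1: Compute beta*E = E*eV/(kB*T) = 0.1475*1.602e-19/(1.381e-23*1180.0) = 1.45
Step 2: exp(-beta*E) = exp(-1.45) = 0.2346
Step 3: Z = 1 + 0.2346 = 1.235

1.235


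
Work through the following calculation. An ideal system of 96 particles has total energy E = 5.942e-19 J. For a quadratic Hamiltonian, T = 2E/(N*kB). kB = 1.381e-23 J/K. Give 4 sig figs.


Step 1: Numerator = 2*E = 2*5.942e-19 = 1.188e-18 J
Step 2: Denominator = N*kB = 96*1.381e-23 = 1.326e-21
Step 3: T = 1.188e-18 / 1.326e-21 = 896.4 K

896.4


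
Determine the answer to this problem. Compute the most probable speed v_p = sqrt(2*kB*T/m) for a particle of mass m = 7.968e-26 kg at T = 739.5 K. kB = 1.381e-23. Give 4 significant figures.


Step 1: Numerator = 2*kB*T = 2*1.381e-23*739.5 = 2.042e-20
Step 2: Ratio = 2.042e-20 / 7.968e-26 = 2.563e+05
Step 3: v_p = sqrt(2.563e+05) = 506.3 m/s

506.3


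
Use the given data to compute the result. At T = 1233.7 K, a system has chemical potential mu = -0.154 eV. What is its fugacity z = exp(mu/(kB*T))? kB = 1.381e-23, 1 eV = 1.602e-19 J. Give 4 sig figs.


Step 1: Convert mu to Joules: -0.154*1.602e-19 = -2.467e-20 J
Step 2: kB*T = 1.381e-23*1233.7 = 1.704e-20 J
Step 3: mu/(kB*T) = -1.448
Step 4: z = exp(-1.448) = 0.235

0.235


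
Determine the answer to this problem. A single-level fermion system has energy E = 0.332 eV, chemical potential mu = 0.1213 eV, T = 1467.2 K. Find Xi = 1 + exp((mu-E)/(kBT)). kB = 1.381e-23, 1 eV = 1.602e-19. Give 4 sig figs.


Step 1: (mu - E) = 0.1213 - 0.332 = -0.2107 eV
Step 2: x = (mu-E)*eV/(kB*T) = -0.2107*1.602e-19/(1.381e-23*1467.2) = -1.666
Step 3: exp(x) = 0.189
Step 4: Xi = 1 + 0.189 = 1.189

1.189


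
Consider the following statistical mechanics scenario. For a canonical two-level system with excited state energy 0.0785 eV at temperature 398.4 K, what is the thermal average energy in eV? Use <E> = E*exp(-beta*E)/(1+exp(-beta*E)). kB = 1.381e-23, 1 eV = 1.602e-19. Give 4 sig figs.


Step 1: beta*E = 0.0785*1.602e-19/(1.381e-23*398.4) = 2.286
Step 2: exp(-beta*E) = 0.1017
Step 3: <E> = 0.0785*0.1017/(1+0.1017) = 0.007247 eV

0.007247


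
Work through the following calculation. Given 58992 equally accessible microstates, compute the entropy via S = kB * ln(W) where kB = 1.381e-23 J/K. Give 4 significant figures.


Step 1: ln(W) = ln(58992) = 10.99
Step 2: S = kB * ln(W) = 1.381e-23 * 10.99
Step 3: S = 1.517e-22 J/K

1.517e-22


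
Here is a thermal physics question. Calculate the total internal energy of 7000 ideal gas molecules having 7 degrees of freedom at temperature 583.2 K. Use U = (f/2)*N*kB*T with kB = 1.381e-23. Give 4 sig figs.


Step 1: f/2 = 7/2 = 3.5
Step 2: N*kB*T = 7000*1.381e-23*583.2 = 5.638e-17
Step 3: U = 3.5 * 5.638e-17 = 1.973e-16 J

1.973e-16


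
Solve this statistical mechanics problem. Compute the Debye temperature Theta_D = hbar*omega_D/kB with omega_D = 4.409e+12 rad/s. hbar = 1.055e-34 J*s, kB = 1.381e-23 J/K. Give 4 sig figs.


Step 1: hbar*omega_D = 1.055e-34 * 4.409e+12 = 4.651e-22 J
Step 2: Theta_D = 4.651e-22 / 1.381e-23
Step 3: Theta_D = 33.68 K

33.68


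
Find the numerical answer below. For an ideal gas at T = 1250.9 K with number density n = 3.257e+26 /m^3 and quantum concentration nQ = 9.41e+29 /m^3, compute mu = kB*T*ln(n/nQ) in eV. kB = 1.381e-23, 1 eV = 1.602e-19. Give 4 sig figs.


Step 1: n/nQ = 3.257e+26/9.41e+29 = 0.0003461
Step 2: ln(n/nQ) = -7.969
Step 3: mu = kB*T*ln(n/nQ) = 1.727e-20*-7.969 = -1.377e-19 J
Step 4: Convert to eV: -1.377e-19/1.602e-19 = -0.8593 eV

-0.8593


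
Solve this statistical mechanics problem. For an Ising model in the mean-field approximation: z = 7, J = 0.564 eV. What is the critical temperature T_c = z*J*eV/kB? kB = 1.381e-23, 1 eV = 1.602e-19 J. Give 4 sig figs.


Step 1: z*J = 7*0.564 = 3.948 eV
Step 2: Convert to Joules: 3.948*1.602e-19 = 6.325e-19 J
Step 3: T_c = 6.325e-19 / 1.381e-23 = 4.58e+04 K

4.58e+04


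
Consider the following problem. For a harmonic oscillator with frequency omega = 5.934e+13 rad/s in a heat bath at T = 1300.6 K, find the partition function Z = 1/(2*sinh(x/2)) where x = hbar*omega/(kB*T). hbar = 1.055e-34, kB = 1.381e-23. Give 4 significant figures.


Step 1: Compute x = hbar*omega/(kB*T) = 1.055e-34*5.934e+13/(1.381e-23*1300.6) = 0.3485
Step 2: x/2 = 0.1743
Step 3: sinh(x/2) = 0.1752
Step 4: Z = 1/(2*0.1752) = 2.855

2.855


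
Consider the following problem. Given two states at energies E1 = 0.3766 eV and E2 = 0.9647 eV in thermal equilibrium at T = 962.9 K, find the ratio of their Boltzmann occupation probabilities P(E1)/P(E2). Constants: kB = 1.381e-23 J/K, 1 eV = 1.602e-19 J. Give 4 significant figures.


Step 1: Compute energy difference dE = E1 - E2 = 0.3766 - 0.9647 = -0.5881 eV
Step 2: Convert to Joules: dE_J = -0.5881 * 1.602e-19 = -9.421e-20 J
Step 3: Compute exponent = -dE_J / (kB * T) = -(-9.421e-20) / (1.381e-23 * 962.9) = 7.085
Step 4: P(E1)/P(E2) = exp(7.085) = 1194

1194


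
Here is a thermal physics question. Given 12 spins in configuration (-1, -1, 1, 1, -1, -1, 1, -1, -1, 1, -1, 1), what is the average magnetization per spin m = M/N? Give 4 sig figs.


Step 1: Count up spins (+1): 5, down spins (-1): 7
Step 2: Total magnetization M = 5 - 7 = -2
Step 3: m = M/N = -2/12 = -0.1667

-0.1667


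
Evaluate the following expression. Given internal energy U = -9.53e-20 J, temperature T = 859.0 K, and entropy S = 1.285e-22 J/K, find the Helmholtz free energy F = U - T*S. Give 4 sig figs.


Step 1: T*S = 859.0 * 1.285e-22 = 1.104e-19 J
Step 2: F = U - T*S = -9.53e-20 - 1.104e-19
Step 3: F = -2.057e-19 J

-2.057e-19


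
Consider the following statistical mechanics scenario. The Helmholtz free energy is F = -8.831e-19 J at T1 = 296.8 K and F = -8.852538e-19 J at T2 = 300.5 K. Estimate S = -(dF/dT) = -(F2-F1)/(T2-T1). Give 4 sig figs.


Step 1: dF = F2 - F1 = -8.852538e-19 - (-8.831e-19) = -2.1538e-21 J
Step 2: dT = T2 - T1 = 300.5 - 296.8 = 3.7 K
Step 3: S = -dF/dT = -(-2.1538e-21)/3.7 = 5.821e-22 J/K

5.821e-22


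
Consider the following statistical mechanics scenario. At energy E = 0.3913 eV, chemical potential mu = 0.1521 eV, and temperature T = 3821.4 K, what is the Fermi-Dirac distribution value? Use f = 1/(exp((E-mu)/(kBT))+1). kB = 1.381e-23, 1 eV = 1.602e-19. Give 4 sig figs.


Step 1: (E - mu) = 0.3913 - 0.1521 = 0.2392 eV
Step 2: Convert: (E-mu)*eV = 3.832e-20 J
Step 3: x = (E-mu)*eV/(kB*T) = 0.7261
Step 4: f = 1/(exp(0.7261)+1) = 0.326

0.326


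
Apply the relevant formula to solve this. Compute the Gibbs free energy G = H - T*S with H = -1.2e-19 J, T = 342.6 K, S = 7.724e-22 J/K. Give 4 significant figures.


Step 1: T*S = 342.6 * 7.724e-22 = 2.646e-19 J
Step 2: G = H - T*S = -1.2e-19 - 2.646e-19
Step 3: G = -3.846e-19 J

-3.846e-19


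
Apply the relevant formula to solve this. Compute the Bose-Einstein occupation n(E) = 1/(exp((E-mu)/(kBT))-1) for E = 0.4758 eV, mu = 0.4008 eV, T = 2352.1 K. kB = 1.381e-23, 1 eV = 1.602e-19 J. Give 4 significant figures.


Step 1: (E - mu) = 0.075 eV
Step 2: x = (E-mu)*eV/(kB*T) = 0.075*1.602e-19/(1.381e-23*2352.1) = 0.3699
Step 3: exp(x) = 1.448
Step 4: n = 1/(exp(x)-1) = 2.234

2.234


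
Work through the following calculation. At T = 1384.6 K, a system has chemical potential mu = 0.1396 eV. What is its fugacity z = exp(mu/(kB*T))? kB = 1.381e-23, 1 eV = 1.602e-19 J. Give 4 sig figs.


Step 1: Convert mu to Joules: 0.1396*1.602e-19 = 2.236e-20 J
Step 2: kB*T = 1.381e-23*1384.6 = 1.912e-20 J
Step 3: mu/(kB*T) = 1.17
Step 4: z = exp(1.17) = 3.221

3.221


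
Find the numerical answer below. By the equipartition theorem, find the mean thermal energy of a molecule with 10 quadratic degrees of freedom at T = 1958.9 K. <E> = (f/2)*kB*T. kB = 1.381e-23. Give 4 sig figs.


Step 1: f/2 = 10/2 = 5
Step 2: kB*T = 1.381e-23 * 1958.9 = 2.705e-20
Step 3: <E> = 5 * 2.705e-20 = 1.353e-19 J

1.353e-19


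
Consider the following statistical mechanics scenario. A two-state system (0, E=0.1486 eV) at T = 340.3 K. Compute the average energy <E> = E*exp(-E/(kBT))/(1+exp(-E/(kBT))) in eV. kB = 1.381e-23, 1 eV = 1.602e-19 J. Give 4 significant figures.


Step 1: beta*E = 0.1486*1.602e-19/(1.381e-23*340.3) = 5.066
Step 2: exp(-beta*E) = 0.006311
Step 3: <E> = 0.1486*0.006311/(1+0.006311) = 0.0009319 eV

0.0009319


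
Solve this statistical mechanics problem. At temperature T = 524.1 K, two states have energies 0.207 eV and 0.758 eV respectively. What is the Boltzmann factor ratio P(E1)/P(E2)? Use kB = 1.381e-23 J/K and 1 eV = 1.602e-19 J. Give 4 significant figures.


Step 1: Compute energy difference dE = E1 - E2 = 0.207 - 0.758 = -0.551 eV
Step 2: Convert to Joules: dE_J = -0.551 * 1.602e-19 = -8.827e-20 J
Step 3: Compute exponent = -dE_J / (kB * T) = -(-8.827e-20) / (1.381e-23 * 524.1) = 12.2
Step 4: P(E1)/P(E2) = exp(12.2) = 1.979e+05

1.979e+05


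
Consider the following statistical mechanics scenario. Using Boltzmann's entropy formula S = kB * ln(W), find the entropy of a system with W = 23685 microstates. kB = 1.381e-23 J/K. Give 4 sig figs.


Step 1: ln(W) = ln(23685) = 10.07
Step 2: S = kB * ln(W) = 1.381e-23 * 10.07
Step 3: S = 1.391e-22 J/K

1.391e-22


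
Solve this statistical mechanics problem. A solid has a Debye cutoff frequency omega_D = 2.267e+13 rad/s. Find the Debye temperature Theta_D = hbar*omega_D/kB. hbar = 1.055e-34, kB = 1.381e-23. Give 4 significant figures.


Step 1: hbar*omega_D = 1.055e-34 * 2.267e+13 = 2.392e-21 J
Step 2: Theta_D = 2.392e-21 / 1.381e-23
Step 3: Theta_D = 173.2 K

173.2


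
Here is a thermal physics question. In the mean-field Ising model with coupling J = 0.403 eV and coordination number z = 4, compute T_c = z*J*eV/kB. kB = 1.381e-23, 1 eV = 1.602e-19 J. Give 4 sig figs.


Step 1: z*J = 4*0.403 = 1.612 eV
Step 2: Convert to Joules: 1.612*1.602e-19 = 2.582e-19 J
Step 3: T_c = 2.582e-19 / 1.381e-23 = 1.87e+04 K

1.87e+04


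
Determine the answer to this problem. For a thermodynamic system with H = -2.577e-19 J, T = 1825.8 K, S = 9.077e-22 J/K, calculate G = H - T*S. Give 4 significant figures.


Step 1: T*S = 1825.8 * 9.077e-22 = 1.657e-18 J
Step 2: G = H - T*S = -2.577e-19 - 1.657e-18
Step 3: G = -1.915e-18 J

-1.915e-18


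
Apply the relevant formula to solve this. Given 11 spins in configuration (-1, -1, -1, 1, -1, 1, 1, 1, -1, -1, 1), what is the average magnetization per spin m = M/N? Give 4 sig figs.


Step 1: Count up spins (+1): 5, down spins (-1): 6
Step 2: Total magnetization M = 5 - 6 = -1
Step 3: m = M/N = -1/11 = -0.09091

-0.09091


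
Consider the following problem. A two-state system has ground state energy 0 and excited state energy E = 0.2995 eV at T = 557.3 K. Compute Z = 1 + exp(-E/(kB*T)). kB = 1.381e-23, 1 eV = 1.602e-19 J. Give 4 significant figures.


Step 1: Compute beta*E = E*eV/(kB*T) = 0.2995*1.602e-19/(1.381e-23*557.3) = 6.234
Step 2: exp(-beta*E) = exp(-6.234) = 0.001961
Step 3: Z = 1 + 0.001961 = 1.002

1.002


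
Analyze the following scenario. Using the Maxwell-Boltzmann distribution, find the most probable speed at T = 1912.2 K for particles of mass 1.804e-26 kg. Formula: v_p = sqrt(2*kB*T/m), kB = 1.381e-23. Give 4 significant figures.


Step 1: Numerator = 2*kB*T = 2*1.381e-23*1912.2 = 5.281e-20
Step 2: Ratio = 5.281e-20 / 1.804e-26 = 2.928e+06
Step 3: v_p = sqrt(2.928e+06) = 1711 m/s

1711


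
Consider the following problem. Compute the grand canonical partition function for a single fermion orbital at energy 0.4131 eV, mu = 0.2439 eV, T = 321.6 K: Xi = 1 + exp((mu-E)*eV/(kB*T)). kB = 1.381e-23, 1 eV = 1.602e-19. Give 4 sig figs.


Step 1: (mu - E) = 0.2439 - 0.4131 = -0.1692 eV
Step 2: x = (mu-E)*eV/(kB*T) = -0.1692*1.602e-19/(1.381e-23*321.6) = -6.103
Step 3: exp(x) = 0.002236
Step 4: Xi = 1 + 0.002236 = 1.002

1.002


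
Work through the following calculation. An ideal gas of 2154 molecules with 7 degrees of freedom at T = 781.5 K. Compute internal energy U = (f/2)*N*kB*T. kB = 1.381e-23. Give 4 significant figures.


Step 1: f/2 = 7/2 = 3.5
Step 2: N*kB*T = 2154*1.381e-23*781.5 = 2.325e-17
Step 3: U = 3.5 * 2.325e-17 = 8.136e-17 J

8.136e-17


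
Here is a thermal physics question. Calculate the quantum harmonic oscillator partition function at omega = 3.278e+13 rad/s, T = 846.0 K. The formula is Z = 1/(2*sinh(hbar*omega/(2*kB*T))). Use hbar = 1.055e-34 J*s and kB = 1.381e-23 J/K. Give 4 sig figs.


Step 1: Compute x = hbar*omega/(kB*T) = 1.055e-34*3.278e+13/(1.381e-23*846.0) = 0.296
Step 2: x/2 = 0.148
Step 3: sinh(x/2) = 0.1485
Step 4: Z = 1/(2*0.1485) = 3.366

3.366


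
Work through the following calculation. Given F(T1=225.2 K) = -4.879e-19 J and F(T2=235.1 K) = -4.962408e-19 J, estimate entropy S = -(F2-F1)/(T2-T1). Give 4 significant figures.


Step 1: dF = F2 - F1 = -4.962408e-19 - (-4.879e-19) = -8.3408e-21 J
Step 2: dT = T2 - T1 = 235.1 - 225.2 = 9.9 K
Step 3: S = -dF/dT = -(-8.3408e-21)/9.9 = 8.425e-22 J/K

8.425e-22


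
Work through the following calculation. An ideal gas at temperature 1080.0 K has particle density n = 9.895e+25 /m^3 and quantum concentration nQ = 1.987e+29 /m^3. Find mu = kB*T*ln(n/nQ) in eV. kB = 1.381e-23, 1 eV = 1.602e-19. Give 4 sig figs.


Step 1: n/nQ = 9.895e+25/1.987e+29 = 0.000498
Step 2: ln(n/nQ) = -7.605
Step 3: mu = kB*T*ln(n/nQ) = 1.491e-20*-7.605 = -1.134e-19 J
Step 4: Convert to eV: -1.134e-19/1.602e-19 = -0.708 eV

-0.708


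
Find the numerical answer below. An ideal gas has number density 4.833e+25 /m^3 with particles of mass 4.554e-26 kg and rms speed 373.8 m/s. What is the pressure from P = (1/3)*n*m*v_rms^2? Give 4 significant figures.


Step 1: v_rms^2 = 373.8^2 = 1.397e+05
Step 2: n*m = 4.833e+25*4.554e-26 = 2.201
Step 3: P = (1/3)*2.201*1.397e+05 = 1.025e+05 Pa

1.025e+05


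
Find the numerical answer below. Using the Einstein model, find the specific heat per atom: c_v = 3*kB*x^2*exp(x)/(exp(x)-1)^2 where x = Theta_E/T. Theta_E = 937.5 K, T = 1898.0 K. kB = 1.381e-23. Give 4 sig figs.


Step 1: x = Theta_E/T = 937.5/1898.0 = 0.4939
Step 2: x^2 = 0.244
Step 3: exp(x) = 1.639
Step 4: c_v = 3*1.381e-23*0.244*1.639/(1.639-1)^2 = 4.06e-23

4.06e-23


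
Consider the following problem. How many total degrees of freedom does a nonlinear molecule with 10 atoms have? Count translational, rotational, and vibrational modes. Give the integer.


Step 1: Translational DOF = 3
Step 2: Rotational DOF (nonlinear) = 3
Step 3: Vibrational DOF = 3*10 - 6 = 24
Step 4: Total = 3 + 3 + 24 = 30

30


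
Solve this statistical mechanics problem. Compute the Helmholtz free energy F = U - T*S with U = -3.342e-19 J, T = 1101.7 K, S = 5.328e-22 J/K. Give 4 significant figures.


Step 1: T*S = 1101.7 * 5.328e-22 = 5.87e-19 J
Step 2: F = U - T*S = -3.342e-19 - 5.87e-19
Step 3: F = -9.212e-19 J

-9.212e-19


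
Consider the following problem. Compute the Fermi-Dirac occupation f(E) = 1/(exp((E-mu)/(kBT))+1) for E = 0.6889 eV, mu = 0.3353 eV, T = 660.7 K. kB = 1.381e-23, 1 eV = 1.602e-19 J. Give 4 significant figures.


Step 1: (E - mu) = 0.6889 - 0.3353 = 0.3536 eV
Step 2: Convert: (E-mu)*eV = 5.665e-20 J
Step 3: x = (E-mu)*eV/(kB*T) = 6.208
Step 4: f = 1/(exp(6.208)+1) = 0.002008

0.002008


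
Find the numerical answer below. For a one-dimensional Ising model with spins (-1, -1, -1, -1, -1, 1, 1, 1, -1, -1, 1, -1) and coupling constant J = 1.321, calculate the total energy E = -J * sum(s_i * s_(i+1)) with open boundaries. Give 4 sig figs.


Step 1: Nearest-neighbor products: 1, 1, 1, 1, -1, 1, 1, -1, 1, -1, -1
Step 2: Sum of products = 3
Step 3: E = -1.321 * 3 = -3.963

-3.963


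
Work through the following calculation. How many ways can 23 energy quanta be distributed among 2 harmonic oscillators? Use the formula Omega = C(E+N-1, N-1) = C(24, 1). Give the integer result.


Step 1: Use binomial coefficient C(24, 1)
Step 2: Numerator = 24! / 23!
Step 3: Denominator = 1!
Step 4: Omega = 24

24


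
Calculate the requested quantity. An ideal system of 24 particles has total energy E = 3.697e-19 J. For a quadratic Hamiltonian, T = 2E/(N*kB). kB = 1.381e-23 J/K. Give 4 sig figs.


Step 1: Numerator = 2*E = 2*3.697e-19 = 7.394e-19 J
Step 2: Denominator = N*kB = 24*1.381e-23 = 3.314e-22
Step 3: T = 7.394e-19 / 3.314e-22 = 2231 K

2231


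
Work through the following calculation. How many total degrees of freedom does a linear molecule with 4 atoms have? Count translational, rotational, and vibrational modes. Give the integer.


Step 1: Translational DOF = 3
Step 2: Rotational DOF (linear) = 2
Step 3: Vibrational DOF = 3*4 - 5 = 7
Step 4: Total = 3 + 2 + 7 = 12

12


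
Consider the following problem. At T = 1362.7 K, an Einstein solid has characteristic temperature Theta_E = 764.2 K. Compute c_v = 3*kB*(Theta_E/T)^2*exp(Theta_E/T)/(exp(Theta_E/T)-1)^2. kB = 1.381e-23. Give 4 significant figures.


Step 1: x = Theta_E/T = 764.2/1362.7 = 0.5608
Step 2: x^2 = 0.3145
Step 3: exp(x) = 1.752
Step 4: c_v = 3*1.381e-23*0.3145*1.752/(1.752-1)^2 = 4.036e-23

4.036e-23


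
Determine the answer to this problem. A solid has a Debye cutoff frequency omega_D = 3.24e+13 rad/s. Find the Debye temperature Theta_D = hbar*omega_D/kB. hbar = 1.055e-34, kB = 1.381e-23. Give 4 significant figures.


Step 1: hbar*omega_D = 1.055e-34 * 3.24e+13 = 3.418e-21 J
Step 2: Theta_D = 3.418e-21 / 1.381e-23
Step 3: Theta_D = 247.5 K

247.5


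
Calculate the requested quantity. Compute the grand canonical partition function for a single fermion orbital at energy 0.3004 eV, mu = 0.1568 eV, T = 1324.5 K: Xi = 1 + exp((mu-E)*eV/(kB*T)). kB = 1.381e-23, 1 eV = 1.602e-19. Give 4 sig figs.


Step 1: (mu - E) = 0.1568 - 0.3004 = -0.1436 eV
Step 2: x = (mu-E)*eV/(kB*T) = -0.1436*1.602e-19/(1.381e-23*1324.5) = -1.258
Step 3: exp(x) = 0.2843
Step 4: Xi = 1 + 0.2843 = 1.284

1.284


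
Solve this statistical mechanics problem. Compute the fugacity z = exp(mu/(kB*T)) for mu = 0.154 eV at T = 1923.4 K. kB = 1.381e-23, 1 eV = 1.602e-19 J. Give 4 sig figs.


Step 1: Convert mu to Joules: 0.154*1.602e-19 = 2.467e-20 J
Step 2: kB*T = 1.381e-23*1923.4 = 2.656e-20 J
Step 3: mu/(kB*T) = 0.9288
Step 4: z = exp(0.9288) = 2.531

2.531


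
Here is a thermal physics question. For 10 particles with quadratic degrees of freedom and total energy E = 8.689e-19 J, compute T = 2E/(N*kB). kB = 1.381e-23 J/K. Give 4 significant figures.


Step 1: Numerator = 2*E = 2*8.689e-19 = 1.738e-18 J
Step 2: Denominator = N*kB = 10*1.381e-23 = 1.381e-22
Step 3: T = 1.738e-18 / 1.381e-22 = 1.258e+04 K

1.258e+04


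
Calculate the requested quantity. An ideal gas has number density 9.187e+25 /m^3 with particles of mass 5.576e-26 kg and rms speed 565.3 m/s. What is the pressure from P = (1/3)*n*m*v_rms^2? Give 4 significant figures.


Step 1: v_rms^2 = 565.3^2 = 3.196e+05
Step 2: n*m = 9.187e+25*5.576e-26 = 5.123
Step 3: P = (1/3)*5.123*3.196e+05 = 5.457e+05 Pa

5.457e+05


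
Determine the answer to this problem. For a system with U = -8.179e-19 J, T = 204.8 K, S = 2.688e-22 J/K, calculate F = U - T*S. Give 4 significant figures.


Step 1: T*S = 204.8 * 2.688e-22 = 5.505e-20 J
Step 2: F = U - T*S = -8.179e-19 - 5.505e-20
Step 3: F = -8.73e-19 J

-8.73e-19


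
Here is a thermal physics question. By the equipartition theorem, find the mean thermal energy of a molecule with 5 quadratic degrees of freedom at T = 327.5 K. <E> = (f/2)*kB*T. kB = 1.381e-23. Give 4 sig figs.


Step 1: f/2 = 5/2 = 2.5
Step 2: kB*T = 1.381e-23 * 327.5 = 4.523e-21
Step 3: <E> = 2.5 * 4.523e-21 = 1.131e-20 J

1.131e-20


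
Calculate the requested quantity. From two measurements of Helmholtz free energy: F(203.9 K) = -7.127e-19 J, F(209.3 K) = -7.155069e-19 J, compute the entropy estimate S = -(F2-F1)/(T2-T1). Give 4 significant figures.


Step 1: dF = F2 - F1 = -7.155069e-19 - (-7.127e-19) = -2.8069e-21 J
Step 2: dT = T2 - T1 = 209.3 - 203.9 = 5.4 K
Step 3: S = -dF/dT = -(-2.8069e-21)/5.4 = 5.198e-22 J/K

5.198e-22


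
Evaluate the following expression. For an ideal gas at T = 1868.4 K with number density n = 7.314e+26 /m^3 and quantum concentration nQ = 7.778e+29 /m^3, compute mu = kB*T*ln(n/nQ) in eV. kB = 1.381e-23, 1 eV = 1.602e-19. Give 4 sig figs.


Step 1: n/nQ = 7.314e+26/7.778e+29 = 0.0009403
Step 2: ln(n/nQ) = -6.969
Step 3: mu = kB*T*ln(n/nQ) = 2.58e-20*-6.969 = -1.798e-19 J
Step 4: Convert to eV: -1.798e-19/1.602e-19 = -1.123 eV

-1.123


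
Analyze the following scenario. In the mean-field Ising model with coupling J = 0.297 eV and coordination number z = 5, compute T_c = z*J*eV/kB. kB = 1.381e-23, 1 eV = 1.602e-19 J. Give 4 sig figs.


Step 1: z*J = 5*0.297 = 1.485 eV
Step 2: Convert to Joules: 1.485*1.602e-19 = 2.379e-19 J
Step 3: T_c = 2.379e-19 / 1.381e-23 = 1.723e+04 K

1.723e+04


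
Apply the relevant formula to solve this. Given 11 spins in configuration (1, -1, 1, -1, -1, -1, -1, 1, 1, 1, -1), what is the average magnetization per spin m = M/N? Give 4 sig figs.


Step 1: Count up spins (+1): 5, down spins (-1): 6
Step 2: Total magnetization M = 5 - 6 = -1
Step 3: m = M/N = -1/11 = -0.09091

-0.09091


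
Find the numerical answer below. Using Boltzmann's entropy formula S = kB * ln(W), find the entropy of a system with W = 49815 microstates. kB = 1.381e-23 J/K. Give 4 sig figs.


Step 1: ln(W) = ln(49815) = 10.82
Step 2: S = kB * ln(W) = 1.381e-23 * 10.82
Step 3: S = 1.494e-22 J/K

1.494e-22


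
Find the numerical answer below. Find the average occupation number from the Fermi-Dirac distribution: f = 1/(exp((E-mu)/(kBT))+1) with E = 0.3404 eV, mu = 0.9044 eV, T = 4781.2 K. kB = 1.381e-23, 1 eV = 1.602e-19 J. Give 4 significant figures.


Step 1: (E - mu) = 0.3404 - 0.9044 = -0.564 eV
Step 2: Convert: (E-mu)*eV = -9.035e-20 J
Step 3: x = (E-mu)*eV/(kB*T) = -1.368
Step 4: f = 1/(exp(-1.368)+1) = 0.7971

0.7971


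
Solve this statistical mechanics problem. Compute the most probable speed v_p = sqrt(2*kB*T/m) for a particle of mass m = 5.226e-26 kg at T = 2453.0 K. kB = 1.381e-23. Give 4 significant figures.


Step 1: Numerator = 2*kB*T = 2*1.381e-23*2453.0 = 6.775e-20
Step 2: Ratio = 6.775e-20 / 5.226e-26 = 1.296e+06
Step 3: v_p = sqrt(1.296e+06) = 1139 m/s

1139


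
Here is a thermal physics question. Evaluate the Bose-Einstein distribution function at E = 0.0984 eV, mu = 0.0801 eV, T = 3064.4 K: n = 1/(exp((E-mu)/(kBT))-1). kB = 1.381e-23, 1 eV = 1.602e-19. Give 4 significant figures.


Step 1: (E - mu) = 0.0183 eV
Step 2: x = (E-mu)*eV/(kB*T) = 0.0183*1.602e-19/(1.381e-23*3064.4) = 0.06927
Step 3: exp(x) = 1.072
Step 4: n = 1/(exp(x)-1) = 13.94

13.94
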